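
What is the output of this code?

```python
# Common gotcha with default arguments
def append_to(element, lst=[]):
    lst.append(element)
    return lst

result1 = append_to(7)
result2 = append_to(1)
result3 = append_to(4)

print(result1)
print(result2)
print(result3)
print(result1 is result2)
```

Key concept: mutable default argument gotcha.
Step by step:
`result1 = append_to(7)` → result1 = [7]
`result2 = append_to(1)` → result1 = [7, 1] (same object as result2); result2 = [7, 1] (same object as result1)
`result3 = append_to(4)` → result1 = [7, 1, 4] (same object as result2, result3); result2 = [7, 1, 4] (same object as result1, result3); result3 = [7, 1, 4] (same object as result1, result2)
`print(result1)` → prints [7, 1, 4]
`print(result2)` → prints [7, 1, 4]
`print(result3)` → prints [7, 1, 4]
`print(result1 is result2)` → prints True

Answer:
[7, 1, 4]
[7, 1, 4]
[7, 1, 4]
True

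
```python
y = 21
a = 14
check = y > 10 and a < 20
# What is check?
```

Trace:
`y = 21` → y = 21
`a = 14` → a = 14
`check = y > 10 and a < 20` → check = True
So check = True

Answer: True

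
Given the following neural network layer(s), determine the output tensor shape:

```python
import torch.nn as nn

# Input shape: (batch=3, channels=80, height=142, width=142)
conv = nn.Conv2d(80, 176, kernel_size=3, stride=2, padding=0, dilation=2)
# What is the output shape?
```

Input: (3, 80, 142, 142) -> Output: (3, 176, 69, 69)

Answer: (3, 176, 69, 69)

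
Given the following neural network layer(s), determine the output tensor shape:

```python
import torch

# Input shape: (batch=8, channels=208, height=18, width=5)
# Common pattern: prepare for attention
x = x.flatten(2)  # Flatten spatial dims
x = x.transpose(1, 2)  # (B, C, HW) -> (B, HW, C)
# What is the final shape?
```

Input: (8, 208, 18, 5) -> after flatten(2): (8, 208, 90) -> Output: (8, 90, 208)

Answer: (8, 90, 208)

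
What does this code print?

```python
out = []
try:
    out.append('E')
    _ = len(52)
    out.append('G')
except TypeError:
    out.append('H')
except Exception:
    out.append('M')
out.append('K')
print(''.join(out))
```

Execution trace: 'E' (try body) → 'H' (except TypeError) → 'K' (after the try/except). Output: EHK

Answer: EHK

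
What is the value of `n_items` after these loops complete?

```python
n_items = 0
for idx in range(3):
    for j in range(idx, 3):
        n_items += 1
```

Upper triangle: 3 + 2 + ... + 1
`n_items` takes the values: 0 → 1 → 2 → 3 → 4 → 5 → 6

Answer: 6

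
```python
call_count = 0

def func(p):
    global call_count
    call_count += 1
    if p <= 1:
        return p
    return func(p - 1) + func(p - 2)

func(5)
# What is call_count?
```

Calls(p) = 1 + Calls(p-1) + Calls(p-2); Calls(0)=Calls(1)=1. For p=5 this gives 15.

Answer: 15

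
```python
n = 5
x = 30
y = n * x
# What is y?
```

Trace:
`n = 5` → n = 5
`x = 30` → x = 30
`y = n * x` → y = 150
So y = 150

Answer: 150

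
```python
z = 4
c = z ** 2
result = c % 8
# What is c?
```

Trace:
`z = 4` → z = 4
`c = z ** 2` → c = 16
`result = c % 8` → result = 0
So c = 16

Answer: 16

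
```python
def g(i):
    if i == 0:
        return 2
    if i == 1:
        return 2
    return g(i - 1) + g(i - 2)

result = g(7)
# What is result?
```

Build up from base cases: g(0)=2, g(1)=2, g(2)=4, g(3)=6, g(4)=10, g(5)=16, g(6)=26, ..., g(7)=42

Answer: 42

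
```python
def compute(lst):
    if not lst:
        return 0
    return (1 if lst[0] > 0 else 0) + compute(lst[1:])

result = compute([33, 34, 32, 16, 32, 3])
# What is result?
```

Count of positive elements in [33, 34, 32, 16, 32, 3] = 6

Answer: 6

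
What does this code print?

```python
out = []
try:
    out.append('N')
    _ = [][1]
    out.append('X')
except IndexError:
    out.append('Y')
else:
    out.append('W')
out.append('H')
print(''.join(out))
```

Execution trace: 'N' (try body) → 'Y' (except IndexError) → 'H' (after the try/except). Output: NYH

Answer: NYH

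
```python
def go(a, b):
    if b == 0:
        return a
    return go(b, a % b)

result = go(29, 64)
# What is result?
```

go(29, 64) -> go(64, 29) -> go(29, 6) -> go(6, 5) -> go(5, 1) -> go(1, 0) -> 1

Answer: 1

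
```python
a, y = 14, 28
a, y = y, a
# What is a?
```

Trace:
`a, y = 14, 28` → a = 14; y = 28
`a, y = y, a` → a = 28; y = 14
So a = 28

Answer: 28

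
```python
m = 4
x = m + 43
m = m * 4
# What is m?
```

Trace:
`m = 4` → m = 4
`x = m + 43` → x = 47
`m = m * 4` → m = 16
So m = 16

Answer: 16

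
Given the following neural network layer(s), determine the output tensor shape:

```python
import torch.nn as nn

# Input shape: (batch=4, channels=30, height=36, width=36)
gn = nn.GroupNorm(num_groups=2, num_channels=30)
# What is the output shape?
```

Input: (4, 30, 36, 36) -> Output: (4, 30, 36, 36)

Answer: (4, 30, 36, 36)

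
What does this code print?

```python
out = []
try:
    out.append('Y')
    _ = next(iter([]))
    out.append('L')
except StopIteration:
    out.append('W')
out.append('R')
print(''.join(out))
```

Execution trace: 'Y' (try body) → 'W' (except StopIteration) → 'R' (after the try/except). Output: YWR

Answer: YWR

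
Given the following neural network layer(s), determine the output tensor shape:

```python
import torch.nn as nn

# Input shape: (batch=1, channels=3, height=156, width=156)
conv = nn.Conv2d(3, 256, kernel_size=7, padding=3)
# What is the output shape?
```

Input: (1, 3, 156, 156) -> Output: (1, 256, 156, 156)

Answer: (1, 256, 156, 156)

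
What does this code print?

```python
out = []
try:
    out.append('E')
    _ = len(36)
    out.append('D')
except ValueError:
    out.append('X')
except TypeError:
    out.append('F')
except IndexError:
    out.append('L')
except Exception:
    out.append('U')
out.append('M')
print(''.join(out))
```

Execution trace: 'E' (try body) → 'F' (except TypeError) → 'M' (after the try/except). Output: EFM

Answer: EFM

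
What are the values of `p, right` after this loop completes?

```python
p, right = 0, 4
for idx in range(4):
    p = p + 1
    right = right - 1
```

p goes 0→4, right goes 4→0
`p, right` takes the values: (0, 4) → (1, 4) → (1, 3) → (2, 3) → (2, 2) → (3, 2) → (3, 1) → (4, 1) → (4, 0)

Answer: 4, 0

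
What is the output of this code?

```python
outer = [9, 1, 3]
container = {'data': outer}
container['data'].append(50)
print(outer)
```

Key concept: dict holds reference to list.
Step by step:
`outer = [9, 1, 3]` → outer = [9, 1, 3]
`container = {'data': outer}` → container = {'data': [9, 1, 3]}
`container['data'].append(50)` → outer = [9, 1, 3, 50]; container = {'data': [9, 1, 3, 50]}
`print(outer)` → prints [9, 1, 3, 50]

Answer: [9, 1, 3, 50]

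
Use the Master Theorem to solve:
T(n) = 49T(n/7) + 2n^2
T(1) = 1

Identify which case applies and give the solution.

a=49, b=7, f(n)=2n^2. log_7(49) = 2. Since c=2 = 2, Case 2 applies: T(n) = Θ(n^log_b(a) · log n) = O(n^2 log n).

Answer: O(n^2 log n) - Case 2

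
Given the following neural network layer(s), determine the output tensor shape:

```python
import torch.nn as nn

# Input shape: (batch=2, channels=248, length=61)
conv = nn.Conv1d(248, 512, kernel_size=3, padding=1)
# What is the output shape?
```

Input: (2, 248, 61) -> Output: (2, 512, 61)

Answer: (2, 512, 61)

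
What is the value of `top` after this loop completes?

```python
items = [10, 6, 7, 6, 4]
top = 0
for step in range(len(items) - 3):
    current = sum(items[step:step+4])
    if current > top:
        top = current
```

Max sum of 4-element window in [10, 6, 7, 6, 4]
`top` takes the values: 0 → 29

Answer: 29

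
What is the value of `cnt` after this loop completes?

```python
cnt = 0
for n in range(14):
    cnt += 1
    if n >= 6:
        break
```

Loop breaks when n reaches 6, cnt is 7
`cnt` takes the values: 0 → 1 → 2 → 3 → 4 → 5 → 6 → 7

Answer: 7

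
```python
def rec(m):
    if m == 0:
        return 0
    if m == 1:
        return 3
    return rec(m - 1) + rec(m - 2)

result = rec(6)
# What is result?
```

Build up from base cases: rec(0)=0, rec(1)=3, rec(2)=3, rec(3)=6, rec(4)=9, rec(5)=15, rec(6)=24

Answer: 24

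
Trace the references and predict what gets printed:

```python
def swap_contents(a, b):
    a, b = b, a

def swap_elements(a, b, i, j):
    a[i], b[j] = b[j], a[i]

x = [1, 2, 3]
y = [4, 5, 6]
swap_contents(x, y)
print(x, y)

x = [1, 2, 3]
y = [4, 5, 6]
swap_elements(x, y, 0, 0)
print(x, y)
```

Key concept: parameter rebinding vs mutation.
Step by step:
`x = [1, 2, 3]` → x = [1, 2, 3]
`y = [4, 5, 6]` → y = [4, 5, 6]
`swap_contents(x, y)` → no visible change to tracked variables
`print(x, y)` → prints [1, 2, 3] [4, 5, 6]
`x = [1, 2, 3]` → x = [1, 2, 3]
`y = [4, 5, 6]` → y = [4, 5, 6]
`swap_elements(x, y, 0, 0)` → x = [4, 2, 3]; y = [1, 5, 6]
`print(x, y)` → prints [4, 2, 3] [1, 5, 6]

Answer:
[1, 2, 3] [4, 5, 6]
[4, 2, 3] [1, 5, 6]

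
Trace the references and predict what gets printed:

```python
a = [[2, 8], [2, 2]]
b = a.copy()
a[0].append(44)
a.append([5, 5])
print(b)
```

Key concept: shallow copy with nested lists.
Step by step:
`a = [[2, 8], [2, 2]]` → a = [[2, 8], [2, 2]]
`b = a.copy()` → b = [[2, 8], [2, 2]]
`a[0].append(44)` → a = [[2, 8, 44], [2, 2]]; b = [[2, 8, 44], [2, 2]]
`a.append([5, 5])` → a = [[2, 8, 44], [2, 2], [5, 5]]
`print(b)` → prints [[2, 8, 44], [2, 2]]

Answer: [[2, 8, 44], [2, 2]]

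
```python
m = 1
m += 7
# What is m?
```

Trace:
`m = 1` → m = 1
`m += 7` → m = 8
So m = 8

Answer: 8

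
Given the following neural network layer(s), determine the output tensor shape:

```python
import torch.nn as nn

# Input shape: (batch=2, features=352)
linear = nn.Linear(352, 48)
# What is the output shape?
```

Input: (2, 352) -> Output: (2, 48)

Answer: (2, 48)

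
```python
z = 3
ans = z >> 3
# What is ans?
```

Trace:
`z = 3` → z = 3
`ans = z >> 3` → ans = 0
So ans = 0

Answer: 0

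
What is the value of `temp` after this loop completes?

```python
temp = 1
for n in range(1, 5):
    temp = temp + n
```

Start at 1, add 1 through 4
`temp` takes the values: 1 → 2 → 4 → 7 → 11

Answer: 11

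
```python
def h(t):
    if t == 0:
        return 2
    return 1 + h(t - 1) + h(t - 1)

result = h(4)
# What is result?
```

h(t) = 1 + 2·h(t-1), h(0)=2. Closed form: (2+1)·2^4 - 1 = 47.

Answer: 47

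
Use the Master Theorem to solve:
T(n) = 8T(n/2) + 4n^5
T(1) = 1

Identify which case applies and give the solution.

a=8, b=2, f(n)=4n^5. log_2(8) = 3. Since c=5 > 3 and the regularity condition holds (8(n/2)^5 = (8/2^5)n^5 with 8/2^5 < 1), Case 3 applies: T(n) = Θ(f(n)) = O(n^5).

Answer: O(n^5) - Case 3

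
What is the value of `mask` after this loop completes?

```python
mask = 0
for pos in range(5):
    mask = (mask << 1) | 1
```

Build 5 consecutive 1-bits: 0b11111
`mask` takes the values: 0 → 1 → 3 → 7 → 15 → 31

Answer: 31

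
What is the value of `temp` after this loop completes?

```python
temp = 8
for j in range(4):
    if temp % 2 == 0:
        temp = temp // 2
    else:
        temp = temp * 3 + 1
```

Collatz-style transformation from 8
`temp` takes the values: 8 → 4 → 2 → 1 → 4

Answer: 4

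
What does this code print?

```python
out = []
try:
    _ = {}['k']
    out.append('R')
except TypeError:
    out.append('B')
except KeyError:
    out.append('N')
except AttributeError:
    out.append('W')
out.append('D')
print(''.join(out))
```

Execution trace: 'N' (except KeyError) → 'D' (after the try/except). Output: ND

Answer: ND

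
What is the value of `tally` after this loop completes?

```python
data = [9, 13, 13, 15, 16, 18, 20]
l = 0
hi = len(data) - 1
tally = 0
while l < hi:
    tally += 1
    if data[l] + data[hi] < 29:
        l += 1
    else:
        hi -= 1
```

Steps to find pair summing to 29
`tally` takes the values: 0 → 1 → 2 → 3 → 4 → 5 → 6

Answer: 6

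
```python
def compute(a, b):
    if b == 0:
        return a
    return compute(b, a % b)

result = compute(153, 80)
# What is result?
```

compute(153, 80) -> compute(80, 73) -> compute(73, 7) -> compute(7, 3) -> compute(3, 1) -> compute(1, 0) -> 1

Answer: 1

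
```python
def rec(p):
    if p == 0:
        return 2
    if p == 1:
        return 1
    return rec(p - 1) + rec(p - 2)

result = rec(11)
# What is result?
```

Build up from base cases: rec(0)=2, rec(1)=1, rec(2)=3, rec(3)=4, rec(4)=7, rec(5)=11, rec(6)=18, ..., rec(11)=199

Answer: 199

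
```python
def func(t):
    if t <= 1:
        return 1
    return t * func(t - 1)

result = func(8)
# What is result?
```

func(8) = 8 * 7 * 6 * 5 * 4 * 3 * 2 * 1 = 40320

Answer: 40320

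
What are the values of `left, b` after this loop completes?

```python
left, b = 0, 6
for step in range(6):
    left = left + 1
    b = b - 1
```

left goes 0→6, b goes 6→0
`left, b` takes the values: (0, 6) → (1, 6) → (1, 5) → (2, 5) → (2, 4) → (3, 4) → (3, 3) → (4, 3) → (4, 2) → (5, 2) → (5, 1) → (6, 1) → (6, 0)

Answer: 6, 0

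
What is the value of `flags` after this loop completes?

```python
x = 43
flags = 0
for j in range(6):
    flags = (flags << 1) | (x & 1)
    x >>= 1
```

Reverse lowest 6 bits of 43
`flags` takes the values: 0 → 1 → 3 → 6 → 13 → 26 → 53

Answer: 53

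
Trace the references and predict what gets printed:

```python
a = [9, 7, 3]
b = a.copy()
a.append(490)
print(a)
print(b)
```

Key concept: list.copy() creates independent copy.
Step by step:
`a = [9, 7, 3]` → a = [9, 7, 3]
`b = a.copy()` → b = [9, 7, 3]
`a.append(490)` → a = [9, 7, 3, 490]
`print(a)` → prints [9, 7, 3, 490]
`print(b)` → prints [9, 7, 3]

Answer:
[9, 7, 3, 490]
[9, 7, 3]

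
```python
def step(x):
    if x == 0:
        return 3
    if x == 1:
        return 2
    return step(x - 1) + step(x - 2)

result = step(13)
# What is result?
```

Build up from base cases: step(0)=3, step(1)=2, step(2)=5, step(3)=7, step(4)=12, step(5)=19, step(6)=31, ..., step(13)=898

Answer: 898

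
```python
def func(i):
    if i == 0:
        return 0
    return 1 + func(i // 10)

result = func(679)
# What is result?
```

Count of digits of 679: 3

Answer: 3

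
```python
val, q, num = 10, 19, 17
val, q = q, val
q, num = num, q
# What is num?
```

Trace:
`val, q, num = 10, 19, 17` → val = 10; q = 19; num = 17
`val, q = q, val` → val = 19; q = 10
`q, num = num, q` → q = 17; num = 10
So num = 10

Answer: 10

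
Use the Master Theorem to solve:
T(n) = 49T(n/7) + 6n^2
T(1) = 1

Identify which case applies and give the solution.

a=49, b=7, f(n)=6n^2. log_7(49) = 2. Since c=2 = 2, Case 2 applies: T(n) = Θ(n^log_b(a) · log n) = O(n^2 log n).

Answer: O(n^2 log n) - Case 2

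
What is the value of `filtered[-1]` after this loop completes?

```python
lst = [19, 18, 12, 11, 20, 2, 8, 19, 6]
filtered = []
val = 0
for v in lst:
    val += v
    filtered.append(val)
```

Cumulative sum ends at 115
`filtered` takes the values: [] → [19] → [19, 37] → [19, 37, 49] → [19, 37, 49, 60] → [19, 37, 49, 60, 80] → [19, 37, 49, 60, 80, 82] → [19, 37, 49, 60, 80, 82, 90] → [19, 37, 49, 60, 80, 82, 90, 109] → [19, 37, 49, 60, 80, 82, 90, 109, 115]
So `filtered[-1]` = 115

Answer: 115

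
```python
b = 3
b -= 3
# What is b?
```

Trace:
`b = 3` → b = 3
`b -= 3` → b = 0
So b = 0

Answer: 0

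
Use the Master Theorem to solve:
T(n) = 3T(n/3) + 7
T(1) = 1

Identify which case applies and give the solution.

a=3, b=3, f(n)=7. log_3(3) = 1. Since c=0 < 1, Case 1 applies: T(n) = Θ(n^log_b(a)) = O(n).

Answer: O(n) - Case 1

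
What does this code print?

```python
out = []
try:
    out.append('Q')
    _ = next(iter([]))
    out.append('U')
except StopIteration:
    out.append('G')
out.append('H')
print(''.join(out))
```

Execution trace: 'Q' (try body) → 'G' (except StopIteration) → 'H' (after the try/except). Output: QGH

Answer: QGH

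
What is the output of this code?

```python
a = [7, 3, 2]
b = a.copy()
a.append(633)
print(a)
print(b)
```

Key concept: list.copy() creates independent copy.
Step by step:
`a = [7, 3, 2]` → a = [7, 3, 2]
`b = a.copy()` → b = [7, 3, 2]
`a.append(633)` → a = [7, 3, 2, 633]
`print(a)` → prints [7, 3, 2, 633]
`print(b)` → prints [7, 3, 2]

Answer:
[7, 3, 2, 633]
[7, 3, 2]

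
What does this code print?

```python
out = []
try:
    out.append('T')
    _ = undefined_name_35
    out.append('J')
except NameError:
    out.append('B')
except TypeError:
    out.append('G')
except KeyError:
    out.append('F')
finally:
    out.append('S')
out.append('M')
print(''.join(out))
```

Execution trace: 'T' (try body) → 'B' (except NameError) → 'S' (finally) → 'M' (after the try/except). Output: TBSM

Answer: TBSM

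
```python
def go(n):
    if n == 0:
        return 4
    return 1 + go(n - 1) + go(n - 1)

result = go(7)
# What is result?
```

go(n) = 1 + 2·go(n-1), go(0)=4. Closed form: (4+1)·2^7 - 1 = 639.

Answer: 639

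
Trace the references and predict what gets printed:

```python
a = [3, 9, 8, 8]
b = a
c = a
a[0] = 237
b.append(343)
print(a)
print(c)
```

Key concept: multiple aliases.
Step by step:
`a = [3, 9, 8, 8]` → a = [3, 9, 8, 8]
`b = a` → b = [3, 9, 8, 8] (same object as a)
`c = a` → c = [3, 9, 8, 8] (same object as a, b)
`a[0] = 237` → a = [237, 9, 8, 8] (same object as b, c); b = [237, 9, 8, 8] (same object as a, c); c = [237, 9, 8, 8] (same object as a, b)
`b.append(343)` → a = [237, 9, 8, 8, 343] (same object as b, c); b = [237, 9, 8, 8, 343] (same object as a, c); c = [237, 9, 8, 8, 343] (same object as a, b)
`print(a)` → prints [237, 9, 8, 8, 343]
`print(c)` → prints [237, 9, 8, 8, 343]

Answer:
[237, 9, 8, 8, 343]
[237, 9, 8, 8, 343]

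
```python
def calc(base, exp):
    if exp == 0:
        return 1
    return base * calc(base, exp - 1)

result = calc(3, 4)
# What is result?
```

calc(3, 4) = 3 * 3 * 3 * 3 = 81

Answer: 81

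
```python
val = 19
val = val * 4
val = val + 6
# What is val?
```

Trace:
`val = 19` → val = 19
`val = val * 4` → val = 76
`val = val + 6` → val = 82
So val = 82

Answer: 82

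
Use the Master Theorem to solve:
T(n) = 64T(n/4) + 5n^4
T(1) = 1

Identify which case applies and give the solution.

a=64, b=4, f(n)=5n^4. log_4(64) = 3. Since c=4 > 3 and the regularity condition holds (64(n/4)^4 = (64/4^4)n^4 with 64/4^4 < 1), Case 3 applies: T(n) = Θ(f(n)) = O(n^4).

Answer: O(n^4) - Case 3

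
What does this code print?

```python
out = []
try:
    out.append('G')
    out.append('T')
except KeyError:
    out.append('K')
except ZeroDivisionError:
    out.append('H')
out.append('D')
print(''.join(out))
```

Execution trace: 'G' (try body) → 'T' (try body, no exception) → 'D' (after the try/except). Output: GTD

Answer: GTD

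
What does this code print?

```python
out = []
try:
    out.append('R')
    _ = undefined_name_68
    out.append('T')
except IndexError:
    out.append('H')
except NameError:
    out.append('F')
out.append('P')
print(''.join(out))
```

Execution trace: 'R' (try body) → 'F' (except NameError) → 'P' (after the try/except). Output: RFP

Answer: RFP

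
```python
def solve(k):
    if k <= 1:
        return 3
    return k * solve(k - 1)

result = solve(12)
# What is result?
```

solve(12) = 12 * 11 * 10 * 9 * 8 * 7 * 6 * 5 * 4 * 3 * 2 * 3 = 1437004800

Answer: 1437004800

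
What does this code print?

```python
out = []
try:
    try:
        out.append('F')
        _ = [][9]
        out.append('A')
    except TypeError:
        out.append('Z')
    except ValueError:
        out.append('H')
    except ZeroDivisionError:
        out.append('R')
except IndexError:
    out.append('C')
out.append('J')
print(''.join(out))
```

Execution trace: 'F' (try body) → 'C' (outer except IndexError) → 'J' (after the try/except). Output: FCJ

Answer: FCJ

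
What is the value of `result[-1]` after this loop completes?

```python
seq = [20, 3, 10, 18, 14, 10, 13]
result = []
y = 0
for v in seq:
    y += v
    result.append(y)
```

Cumulative sum ends at 88
`result` takes the values: [] → [20] → [20, 23] → [20, 23, 33] → [20, 23, 33, 51] → [20, 23, 33, 51, 65] → [20, 23, 33, 51, 65, 75] → [20, 23, 33, 51, 65, 75, 88]
So `result[-1]` = 88

Answer: 88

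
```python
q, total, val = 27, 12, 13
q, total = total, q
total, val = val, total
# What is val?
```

Trace:
`q, total, val = 27, 12, 13` → q = 27; total = 12; val = 13
`q, total = total, q` → q = 12; total = 27
`total, val = val, total` → total = 13; val = 27
So val = 27

Answer: 27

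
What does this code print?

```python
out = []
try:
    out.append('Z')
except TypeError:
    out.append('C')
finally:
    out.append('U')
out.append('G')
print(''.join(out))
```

Execution trace: 'Z' (try body, no exception) → 'U' (finally) → 'G' (after the try/except). Output: ZUG

Answer: ZUG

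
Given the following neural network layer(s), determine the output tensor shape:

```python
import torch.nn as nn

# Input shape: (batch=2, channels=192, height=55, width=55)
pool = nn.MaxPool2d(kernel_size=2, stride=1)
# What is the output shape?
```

Input: (2, 192, 55, 55) -> Output: (2, 192, 54, 54)

Answer: (2, 192, 54, 54)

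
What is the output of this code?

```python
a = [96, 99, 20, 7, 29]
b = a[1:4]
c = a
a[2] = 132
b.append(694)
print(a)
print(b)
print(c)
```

Key concept: slice vs alias.
Step by step:
`a = [96, 99, 20, 7, 29]` → a = [96, 99, 20, 7, 29]
`b = a[1:4]` → b = [99, 20, 7]
`c = a` → c = [96, 99, 20, 7, 29] (same object as a)
`a[2] = 132` → a = [96, 99, 132, 7, 29] (same object as c); c = [96, 99, 132, 7, 29] (same object as a)
`b.append(694)` → b = [99, 20, 7, 694]
`print(a)` → prints [96, 99, 132, 7, 29]
`print(b)` → prints [99, 20, 7, 694]
`print(c)` → prints [96, 99, 132, 7, 29]

Answer:
[96, 99, 132, 7, 29]
[99, 20, 7, 694]
[96, 99, 132, 7, 29]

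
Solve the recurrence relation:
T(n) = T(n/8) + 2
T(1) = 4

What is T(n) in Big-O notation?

Each step divides n by 8 and adds 2. After log_8(n) steps we reach T(1)=4. So T(n) = 2·log_8(n) + 4 = O(log n).

Answer: O(log n)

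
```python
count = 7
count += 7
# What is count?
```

Trace:
`count = 7` → count = 7
`count += 7` → count = 14
So count = 14

Answer: 14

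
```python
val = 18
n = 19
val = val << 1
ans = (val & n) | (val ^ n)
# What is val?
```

Trace:
`val = 18` → val = 18
`n = 19` → n = 19
`val = val << 1` → val = 36
`ans = (val & n) | (val ^ n)` → ans = 55
So val = 36

Answer: 36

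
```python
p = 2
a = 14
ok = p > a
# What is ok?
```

Trace:
`p = 2` → p = 2
`a = 14` → a = 14
`ok = p > a` → ok = False
So ok = False

Answer: False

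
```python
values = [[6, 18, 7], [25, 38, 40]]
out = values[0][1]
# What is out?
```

Trace:
`values = [[6, 18, 7], [25, 38, 40]]` → values = [[6, 18, 7], [25, 38, 40]]
`out = values[0][1]` → out = 18
So out = 18

Answer: 18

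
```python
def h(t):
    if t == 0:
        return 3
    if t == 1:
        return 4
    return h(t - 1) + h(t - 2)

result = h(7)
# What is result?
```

Build up from base cases: h(0)=3, h(1)=4, h(2)=7, h(3)=11, h(4)=18, h(5)=29, h(6)=47, ..., h(7)=76

Answer: 76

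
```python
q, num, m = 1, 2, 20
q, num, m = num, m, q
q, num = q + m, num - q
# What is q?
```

Trace:
`q, num, m = 1, 2, 20` → q = 1; num = 2; m = 20
`q, num, m = num, m, q` → q = 2; num = 20; m = 1
`q, num = q + m, num - q` → q = 3; num = 18
So q = 3

Answer: 3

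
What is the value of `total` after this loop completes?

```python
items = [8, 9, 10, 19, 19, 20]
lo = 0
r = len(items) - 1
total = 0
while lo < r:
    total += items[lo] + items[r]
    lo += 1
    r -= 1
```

Sum of pairs from ends
`total` takes the values: 0 → 28 → 56 → 85

Answer: 85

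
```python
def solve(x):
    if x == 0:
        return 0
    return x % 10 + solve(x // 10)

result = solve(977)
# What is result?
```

Sum of digits of 977: 7 + 7 + 9 = 23

Answer: 23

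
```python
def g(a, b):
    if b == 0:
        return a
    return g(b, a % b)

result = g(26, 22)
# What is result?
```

g(26, 22) -> g(22, 4) -> g(4, 2) -> g(2, 0) -> 2

Answer: 2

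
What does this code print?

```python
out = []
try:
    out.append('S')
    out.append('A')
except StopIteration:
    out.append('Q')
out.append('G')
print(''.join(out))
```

Execution trace: 'S' (try body) → 'A' (try body, no exception) → 'G' (after the try/except). Output: SAG

Answer: SAG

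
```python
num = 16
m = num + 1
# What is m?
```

Trace:
`num = 16` → num = 16
`m = num + 1` → m = 17
So m = 17

Answer: 17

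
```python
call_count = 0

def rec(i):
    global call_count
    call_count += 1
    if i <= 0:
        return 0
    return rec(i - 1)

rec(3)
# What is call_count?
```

Linear recursion stepping by 1: 4 calls from i=3 down to ≤0.

Answer: 4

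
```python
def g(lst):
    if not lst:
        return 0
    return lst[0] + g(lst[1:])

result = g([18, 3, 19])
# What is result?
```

18 + 3 + 19 + 0 = 40

Answer: 40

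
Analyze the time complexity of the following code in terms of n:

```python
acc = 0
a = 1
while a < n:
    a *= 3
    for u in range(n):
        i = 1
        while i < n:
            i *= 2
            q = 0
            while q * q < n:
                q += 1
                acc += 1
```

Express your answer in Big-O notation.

Each loop level contributes: log n × n × log n × √n. Multiplying the contributions gives O(n√n log² n).

Answer: O(n√n log² n)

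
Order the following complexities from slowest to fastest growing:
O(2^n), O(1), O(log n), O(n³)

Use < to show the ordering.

Ordered by growth rate: O(1) < O(log n) < O(n³) < O(2^n)

Answer: O(1) < O(log n) < O(n³) < O(2^n)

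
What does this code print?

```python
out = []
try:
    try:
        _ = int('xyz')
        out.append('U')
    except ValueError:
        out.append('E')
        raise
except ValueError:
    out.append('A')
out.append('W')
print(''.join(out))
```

Execution trace: 'E' (inner except ValueError) → 'A' (outer except ValueError) → 'W' (after the try/except). Output: EAW

Answer: EAW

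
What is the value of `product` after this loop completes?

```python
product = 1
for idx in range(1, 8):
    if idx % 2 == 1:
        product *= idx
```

Product of odd numbers 1 to 7
`product` takes the values: 1 → 3 → 15 → 105

Answer: 105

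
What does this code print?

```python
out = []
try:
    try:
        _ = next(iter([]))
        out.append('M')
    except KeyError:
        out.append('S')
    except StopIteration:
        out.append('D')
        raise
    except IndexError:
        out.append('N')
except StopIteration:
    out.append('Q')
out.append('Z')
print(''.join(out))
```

Execution trace: 'D' (inner except StopIteration) → 'Q' (outer except StopIteration) → 'Z' (after the try/except). Output: DQZ

Answer: DQZ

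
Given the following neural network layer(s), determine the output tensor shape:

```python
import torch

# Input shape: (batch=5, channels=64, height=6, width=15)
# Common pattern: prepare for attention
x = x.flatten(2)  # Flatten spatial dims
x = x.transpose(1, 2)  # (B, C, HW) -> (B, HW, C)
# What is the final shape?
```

Input: (5, 64, 6, 15) -> after flatten(2): (5, 64, 90) -> Output: (5, 90, 64)

Answer: (5, 90, 64)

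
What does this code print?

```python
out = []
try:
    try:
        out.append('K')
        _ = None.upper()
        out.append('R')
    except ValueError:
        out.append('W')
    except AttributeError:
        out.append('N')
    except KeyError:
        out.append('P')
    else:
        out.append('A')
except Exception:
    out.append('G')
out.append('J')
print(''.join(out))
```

Execution trace: 'K' (inner try body) → 'N' (inner except AttributeError) → 'J' (after the try/except). Output: KNJ

Answer: KNJ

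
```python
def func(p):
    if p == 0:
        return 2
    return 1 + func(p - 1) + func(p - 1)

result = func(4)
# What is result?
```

func(p) = 1 + 2·func(p-1), func(0)=2. Closed form: (2+1)·2^4 - 1 = 47.

Answer: 47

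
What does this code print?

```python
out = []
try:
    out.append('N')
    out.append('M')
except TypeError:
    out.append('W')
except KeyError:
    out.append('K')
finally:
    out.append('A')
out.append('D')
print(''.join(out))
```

Execution trace: 'N' (try body) → 'M' (try body, no exception) → 'A' (finally) → 'D' (after the try/except). Output: NMAD

Answer: NMAD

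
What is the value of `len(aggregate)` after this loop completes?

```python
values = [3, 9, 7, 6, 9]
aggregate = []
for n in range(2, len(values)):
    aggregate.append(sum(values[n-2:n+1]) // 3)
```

Number of 3-element averages
`aggregate` takes the values: [] → [6] → [6, 7] → [6, 7, 7]
So `len(aggregate)` = 3

Answer: 3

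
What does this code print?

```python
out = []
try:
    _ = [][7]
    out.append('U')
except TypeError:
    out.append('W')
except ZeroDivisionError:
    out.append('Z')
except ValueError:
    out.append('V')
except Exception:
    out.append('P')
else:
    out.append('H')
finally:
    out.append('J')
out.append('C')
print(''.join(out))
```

Execution trace: 'P' (except Exception) → 'J' (finally) → 'C' (after the try/except). Output: PJC

Answer: PJC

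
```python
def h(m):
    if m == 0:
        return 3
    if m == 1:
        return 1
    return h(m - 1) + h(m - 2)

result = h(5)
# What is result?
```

Build up from base cases: h(0)=3, h(1)=1, h(2)=4, h(3)=5, h(4)=9, h(5)=14

Answer: 14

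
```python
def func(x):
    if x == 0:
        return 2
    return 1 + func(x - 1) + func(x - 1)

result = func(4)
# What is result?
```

func(x) = 1 + 2·func(x-1), func(0)=2. Closed form: (2+1)·2^4 - 1 = 47.

Answer: 47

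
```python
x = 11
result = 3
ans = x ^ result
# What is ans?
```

Trace:
`x = 11` → x = 11
`result = 3` → result = 3
`ans = x ^ result` → ans = 8
So ans = 8

Answer: 8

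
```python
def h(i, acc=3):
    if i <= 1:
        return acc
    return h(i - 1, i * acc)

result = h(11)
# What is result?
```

Accumulator trace (n, acc): (11, 3) -> (10, 33) -> (9, 330) -> (8, 2970) -> (7, 23760) -> (6, 166320) -> (5, 997920) -> (4, 4989600) -> (3, 19958400) -> (2, 59875200) -> (1, 119750400) -> return 119750400

Answer: 119750400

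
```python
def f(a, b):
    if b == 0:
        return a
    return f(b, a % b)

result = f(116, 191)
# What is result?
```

f(116, 191) -> f(191, 116) -> f(116, 75) -> f(75, 41) -> f(41, 34) -> f(34, 7) -> f(7, 6) -> f(6, 1) -> f(1, 0) -> 1

Answer: 1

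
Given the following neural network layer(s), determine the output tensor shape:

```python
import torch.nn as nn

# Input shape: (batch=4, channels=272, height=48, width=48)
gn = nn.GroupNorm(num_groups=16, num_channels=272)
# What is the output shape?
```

Input: (4, 272, 48, 48) -> Output: (4, 272, 48, 48)

Answer: (4, 272, 48, 48)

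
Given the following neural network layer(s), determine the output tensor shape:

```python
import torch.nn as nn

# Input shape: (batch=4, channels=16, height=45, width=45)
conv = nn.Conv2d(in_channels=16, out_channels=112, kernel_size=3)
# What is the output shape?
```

Input: (4, 16, 45, 45) -> Output: (4, 112, 43, 43)

Answer: (4, 112, 43, 43)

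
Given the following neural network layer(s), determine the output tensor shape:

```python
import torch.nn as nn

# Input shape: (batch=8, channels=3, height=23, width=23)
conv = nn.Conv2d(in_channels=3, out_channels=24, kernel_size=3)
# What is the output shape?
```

Input: (8, 3, 23, 23) -> Output: (8, 24, 21, 21)

Answer: (8, 24, 21, 21)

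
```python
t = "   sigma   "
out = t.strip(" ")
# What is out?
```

Trace:
`t = "   sigma   "` → t = '   sigma   '
`out = t.strip(" ")` → out = 'sigma'
So out = 'sigma'

Answer: 'sigma'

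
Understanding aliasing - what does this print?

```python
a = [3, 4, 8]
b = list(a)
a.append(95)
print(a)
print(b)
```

Key concept: list() constructor creates copy.
Step by step:
`a = [3, 4, 8]` → a = [3, 4, 8]
`b = list(a)` → b = [3, 4, 8]
`a.append(95)` → a = [3, 4, 8, 95]
`print(a)` → prints [3, 4, 8, 95]
`print(b)` → prints [3, 4, 8]

Answer:
[3, 4, 8, 95]
[3, 4, 8]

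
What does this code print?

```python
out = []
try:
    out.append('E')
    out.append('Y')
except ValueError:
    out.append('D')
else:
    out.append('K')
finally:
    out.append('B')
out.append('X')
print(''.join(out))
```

Execution trace: 'E' (try body) → 'Y' (try body, no exception) → 'K' (else) → 'B' (finally) → 'X' (after the try/except). Output: EYKBX

Answer: EYKBX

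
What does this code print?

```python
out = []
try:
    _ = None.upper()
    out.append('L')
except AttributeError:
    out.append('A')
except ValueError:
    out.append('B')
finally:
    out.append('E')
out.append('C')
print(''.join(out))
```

Execution trace: 'A' (except AttributeError) → 'E' (finally) → 'C' (after the try/except). Output: AEC

Answer: AEC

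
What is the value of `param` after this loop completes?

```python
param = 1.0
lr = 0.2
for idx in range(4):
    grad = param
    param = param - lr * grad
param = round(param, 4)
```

Gradient descent: w = 1.0 * (1 - 0.2)^4
`param` takes the values: 1.0 → 0.8 → 0.64 → 0.512 → 0.4096

Answer: 0.4096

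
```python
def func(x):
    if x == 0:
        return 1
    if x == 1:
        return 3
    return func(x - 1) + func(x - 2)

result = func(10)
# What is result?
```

Build up from base cases: func(0)=1, func(1)=3, func(2)=4, func(3)=7, func(4)=11, func(5)=18, func(6)=29, ..., func(10)=199

Answer: 199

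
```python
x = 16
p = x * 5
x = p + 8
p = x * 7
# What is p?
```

Trace:
`x = 16` → x = 16
`p = x * 5` → p = 80
`x = p + 8` → x = 88
`p = x * 7` → p = 616
So p = 616

Answer: 616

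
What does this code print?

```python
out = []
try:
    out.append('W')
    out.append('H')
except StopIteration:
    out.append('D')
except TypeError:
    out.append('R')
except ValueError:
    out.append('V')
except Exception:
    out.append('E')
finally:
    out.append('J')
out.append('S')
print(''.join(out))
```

Execution trace: 'W' (try body) → 'H' (try body, no exception) → 'J' (finally) → 'S' (after the try/except). Output: WHJS

Answer: WHJS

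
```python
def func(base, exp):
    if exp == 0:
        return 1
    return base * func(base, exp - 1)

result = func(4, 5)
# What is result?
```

func(4, 5) = 4 * 4 * 4 * 4 * 4 = 1024

Answer: 1024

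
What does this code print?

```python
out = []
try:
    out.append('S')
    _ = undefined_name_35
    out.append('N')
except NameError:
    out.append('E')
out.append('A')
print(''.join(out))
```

Execution trace: 'S' (try body) → 'E' (except NameError) → 'A' (after the try/except). Output: SEA

Answer: SEA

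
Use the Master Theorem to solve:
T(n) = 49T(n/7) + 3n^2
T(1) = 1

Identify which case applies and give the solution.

a=49, b=7, f(n)=3n^2. log_7(49) = 2. Since c=2 = 2, Case 2 applies: T(n) = Θ(n^log_b(a) · log n) = O(n^2 log n).

Answer: O(n^2 log n) - Case 2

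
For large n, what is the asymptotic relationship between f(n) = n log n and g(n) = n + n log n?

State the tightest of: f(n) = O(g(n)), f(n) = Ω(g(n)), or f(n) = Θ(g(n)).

n log n vs n + n log n: f(n) = Θ(g(n)) — they are asymptotically equivalent (the n term is dominated).

Answer: f(n) = Θ(g(n)) — they are asymptotically equivalent (the n term is dominated).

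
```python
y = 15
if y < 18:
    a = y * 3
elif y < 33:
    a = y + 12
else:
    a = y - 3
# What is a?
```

Trace:
`y = 15` → y = 15
`if y < 18: ...` → y < 18 is True → a = 45
So a = 45

Answer: 45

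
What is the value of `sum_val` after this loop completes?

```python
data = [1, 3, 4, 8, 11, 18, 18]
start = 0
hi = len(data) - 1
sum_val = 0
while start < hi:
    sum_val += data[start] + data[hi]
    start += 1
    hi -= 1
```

Sum of pairs from ends
`sum_val` takes the values: 0 → 19 → 40 → 55

Answer: 55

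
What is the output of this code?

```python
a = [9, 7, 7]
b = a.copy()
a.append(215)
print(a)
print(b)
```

Key concept: list.copy() creates independent copy.
Step by step:
`a = [9, 7, 7]` → a = [9, 7, 7]
`b = a.copy()` → b = [9, 7, 7]
`a.append(215)` → a = [9, 7, 7, 215]
`print(a)` → prints [9, 7, 7, 215]
`print(b)` → prints [9, 7, 7]

Answer:
[9, 7, 7, 215]
[9, 7, 7]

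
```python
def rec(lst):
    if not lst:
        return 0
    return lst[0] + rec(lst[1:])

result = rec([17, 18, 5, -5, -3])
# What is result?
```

17 + 18 + 5 + (-5) + (-3) + 0 = 32

Answer: 32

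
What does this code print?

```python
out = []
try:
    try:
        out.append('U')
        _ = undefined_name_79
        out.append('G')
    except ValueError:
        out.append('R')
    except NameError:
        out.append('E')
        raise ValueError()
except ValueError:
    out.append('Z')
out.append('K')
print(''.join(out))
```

Execution trace: 'U' (inner try body) → 'E' (inner except NameError) → 'Z' (outer except ValueError) → 'K' (after the try/except). Output: UEZK

Answer: UEZK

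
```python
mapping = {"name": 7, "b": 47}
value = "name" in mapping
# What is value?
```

Trace:
`mapping = {"name": 7, "b": 47}` → mapping = {'name': 7, 'b': 47}
`value = "name" in mapping` → value = True
So value = True

Answer: True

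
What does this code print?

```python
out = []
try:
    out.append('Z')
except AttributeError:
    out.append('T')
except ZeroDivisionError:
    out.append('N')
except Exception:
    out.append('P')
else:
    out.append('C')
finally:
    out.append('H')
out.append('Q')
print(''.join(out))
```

Execution trace: 'Z' (try body, no exception) → 'C' (else) → 'H' (finally) → 'Q' (after the try/except). Output: ZCHQ

Answer: ZCHQ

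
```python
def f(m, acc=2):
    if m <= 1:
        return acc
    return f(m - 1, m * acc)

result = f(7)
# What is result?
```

Accumulator trace (n, acc): (7, 2) -> (6, 14) -> (5, 84) -> (4, 420) -> (3, 1680) -> (2, 5040) -> (1, 10080) -> return 10080

Answer: 10080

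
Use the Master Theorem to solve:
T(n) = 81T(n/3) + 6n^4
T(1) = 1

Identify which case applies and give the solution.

a=81, b=3, f(n)=6n^4. log_3(81) = 4. Since c=4 = 4, Case 2 applies: T(n) = Θ(n^log_b(a) · log n) = O(n^4 log n).

Answer: O(n^4 log n) - Case 2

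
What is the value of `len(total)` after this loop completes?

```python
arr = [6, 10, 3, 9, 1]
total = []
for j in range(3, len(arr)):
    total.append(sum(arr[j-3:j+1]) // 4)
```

Number of 4-element averages
`total` takes the values: [] → [7] → [7, 5]
So `len(total)` = 2

Answer: 2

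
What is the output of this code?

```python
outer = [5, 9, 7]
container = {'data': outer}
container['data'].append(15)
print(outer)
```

Key concept: dict holds reference to list.
Step by step:
`outer = [5, 9, 7]` → outer = [5, 9, 7]
`container = {'data': outer}` → container = {'data': [5, 9, 7]}
`container['data'].append(15)` → outer = [5, 9, 7, 15]; container = {'data': [5, 9, 7, 15]}
`print(outer)` → prints [5, 9, 7, 15]

Answer: [5, 9, 7, 15]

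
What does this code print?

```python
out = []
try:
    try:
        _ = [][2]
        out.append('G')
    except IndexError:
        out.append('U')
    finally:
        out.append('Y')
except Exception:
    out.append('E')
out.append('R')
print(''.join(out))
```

Execution trace: 'U' (inner except IndexError) → 'Y' (inner finally) → 'R' (after the try/except). Output: UYR

Answer: UYR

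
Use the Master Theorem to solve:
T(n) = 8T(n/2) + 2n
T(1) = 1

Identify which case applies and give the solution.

a=8, b=2, f(n)=2n. log_2(8) = 3. Since c=1 < 3, Case 1 applies: T(n) = Θ(n^log_b(a)) = O(n^3).

Answer: O(n^3) - Case 1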